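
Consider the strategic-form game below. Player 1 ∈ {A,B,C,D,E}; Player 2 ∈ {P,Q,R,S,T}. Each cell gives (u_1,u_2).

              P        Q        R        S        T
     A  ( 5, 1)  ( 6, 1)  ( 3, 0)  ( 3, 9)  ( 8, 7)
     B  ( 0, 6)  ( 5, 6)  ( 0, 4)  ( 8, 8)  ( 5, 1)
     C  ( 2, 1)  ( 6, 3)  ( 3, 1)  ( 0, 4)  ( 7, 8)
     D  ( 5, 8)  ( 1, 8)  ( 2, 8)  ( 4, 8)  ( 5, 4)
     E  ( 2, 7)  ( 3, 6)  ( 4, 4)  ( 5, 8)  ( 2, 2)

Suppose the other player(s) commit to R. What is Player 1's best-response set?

u_1(A vs R) = 3
u_1(B vs R) = 0
u_1(C vs R) = 3
u_1(D vs R) = 2
u_1(E vs R) = 4
max payoff 4 at {E}

P1 best: {E}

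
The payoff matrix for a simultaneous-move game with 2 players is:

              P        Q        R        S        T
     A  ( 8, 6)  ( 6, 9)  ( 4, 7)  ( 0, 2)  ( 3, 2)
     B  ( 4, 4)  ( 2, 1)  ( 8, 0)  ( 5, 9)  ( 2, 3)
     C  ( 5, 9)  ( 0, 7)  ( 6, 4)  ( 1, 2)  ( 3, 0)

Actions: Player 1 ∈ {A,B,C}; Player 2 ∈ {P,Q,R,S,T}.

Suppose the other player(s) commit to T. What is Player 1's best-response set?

argmax u_1 = {A,C}

u_1(A vs T) = 3
u_1(B vs T) = 2
u_1(C vs T) = 3
max payoff 3 at {A,C}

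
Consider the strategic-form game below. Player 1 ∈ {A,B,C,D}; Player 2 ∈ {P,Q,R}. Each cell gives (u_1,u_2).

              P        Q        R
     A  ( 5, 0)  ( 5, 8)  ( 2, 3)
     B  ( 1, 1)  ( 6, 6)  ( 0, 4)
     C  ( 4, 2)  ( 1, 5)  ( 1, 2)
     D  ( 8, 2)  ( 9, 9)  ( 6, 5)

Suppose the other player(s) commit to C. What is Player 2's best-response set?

BR_2 = {Q}

u_2(P vs C) = 2
u_2(Q vs C) = 5
u_2(R vs C) = 2
max payoff 5 at {Q}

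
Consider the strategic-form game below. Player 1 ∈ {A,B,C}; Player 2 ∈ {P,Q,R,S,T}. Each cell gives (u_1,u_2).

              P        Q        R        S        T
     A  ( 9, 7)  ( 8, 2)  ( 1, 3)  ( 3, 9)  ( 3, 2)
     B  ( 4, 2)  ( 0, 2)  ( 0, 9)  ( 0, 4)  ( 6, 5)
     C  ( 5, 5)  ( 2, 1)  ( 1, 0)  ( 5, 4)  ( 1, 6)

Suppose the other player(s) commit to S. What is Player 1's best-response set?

P1 best: {C}

u_1(A vs S) = 3
u_1(B vs S) = 0
u_1(C vs S) = 5
max payoff 5 at {C}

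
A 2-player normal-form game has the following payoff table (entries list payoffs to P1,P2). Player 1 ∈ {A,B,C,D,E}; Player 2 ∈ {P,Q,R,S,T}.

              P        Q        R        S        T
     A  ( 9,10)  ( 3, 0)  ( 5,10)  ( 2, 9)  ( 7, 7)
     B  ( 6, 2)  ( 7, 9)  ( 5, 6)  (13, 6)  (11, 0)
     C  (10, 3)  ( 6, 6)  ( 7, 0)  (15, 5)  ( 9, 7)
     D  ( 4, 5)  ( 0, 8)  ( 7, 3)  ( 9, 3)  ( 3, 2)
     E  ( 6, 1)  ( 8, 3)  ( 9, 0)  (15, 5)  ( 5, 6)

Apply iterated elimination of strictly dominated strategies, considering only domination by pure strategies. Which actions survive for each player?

P1 drop A (C beats it: P:10>9 Q:6>3 R:7>5 S:15>2 T:9>7)
P1 drop D (E beats it: P:6>4 Q:8>0 R:9>7 S:15>9 T:5>3)
P2 drop P (Q beats it: B:9>2 C:6>3 E:3>1)
P2 drop R (Q beats it: B:9>6 C:6>0 E:3>0)
P1→{B,C,E} P2→{Q,S,T}

IESDS → P1:{B,C,E} P2:{Q,S,T}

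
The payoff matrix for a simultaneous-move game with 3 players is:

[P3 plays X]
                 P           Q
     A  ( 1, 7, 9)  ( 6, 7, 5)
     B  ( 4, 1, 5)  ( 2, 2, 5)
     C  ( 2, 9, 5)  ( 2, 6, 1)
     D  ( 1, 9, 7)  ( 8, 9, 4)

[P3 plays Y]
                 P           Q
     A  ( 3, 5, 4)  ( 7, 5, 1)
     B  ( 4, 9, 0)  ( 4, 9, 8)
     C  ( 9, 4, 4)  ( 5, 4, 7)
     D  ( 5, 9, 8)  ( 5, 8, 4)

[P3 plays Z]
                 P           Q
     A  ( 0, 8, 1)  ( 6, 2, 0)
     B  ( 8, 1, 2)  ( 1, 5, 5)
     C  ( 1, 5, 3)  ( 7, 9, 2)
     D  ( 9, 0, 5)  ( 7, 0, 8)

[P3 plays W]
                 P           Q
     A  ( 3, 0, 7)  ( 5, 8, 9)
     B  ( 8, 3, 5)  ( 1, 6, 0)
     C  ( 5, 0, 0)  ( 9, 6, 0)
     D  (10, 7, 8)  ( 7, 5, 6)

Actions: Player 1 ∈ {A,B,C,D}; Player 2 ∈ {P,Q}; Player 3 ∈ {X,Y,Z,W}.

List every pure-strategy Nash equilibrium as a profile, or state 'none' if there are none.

NE set: (D,P,W), (D,Q,Z)

(A,P,X): not NE [P1→B gives 4>1]
(A,P,Y): not NE [P1→C gives 9>3; P3→X gives 9>4]
(A,P,Z): not NE [P1→D gives 9>0; P3→X gives 9>1]
(A,P,W): not NE [P1→D gives 10>3; P2→Q gives 8>0; P3→X gives 9>7]
(A,Q,X): not NE [P1→D gives 8>6; P3→W gives 9>5]
(A,Q,Y): not NE [P3→W gives 9>1]
(A,Q,Z): not NE [P1→D gives 7>6; P2→P gives 8>2; P3→W gives 9>0]
(A,Q,W): not NE [P1→C gives 9>5]
(B,P,X): not NE [P2→Q gives 2>1]
(B,P,Y): not NE [P1→C gives 9>4; P3→W gives 5>0]
(B,P,Z): not NE [P1→D gives 9>8; P2→Q gives 5>1; P3→W gives 5>2]
(B,P,W): not NE [P1→D gives 10>8; P2→Q gives 6>3]
(B,Q,X): not NE [P1→D gives 8>2; P3→Y gives 8>5]
(B,Q,Y): not NE [P1→A gives 7>4]
(B,Q,Z): not NE [P1→D gives 7>1; P3→Y gives 8>5]
(B,Q,W): not NE [P1→C gives 9>1; P3→Y gives 8>0]
(C,P,X): not NE [P1→B gives 4>2]
(C,P,Y): not NE [P3→X gives 5>4]
(C,P,Z): not NE [P1→D gives 9>1; P2→Q gives 9>5; P3→X gives 5>3]
(C,P,W): not NE [P1→D gives 10>5; P2→Q gives 6>0; P3→X gives 5>0]
(C,Q,X): not NE [P1→D gives 8>2; P2→P gives 9>6; P3→Y gives 7>1]
(C,Q,Y): not NE [P1→A gives 7>5]
(C,Q,Z): not NE [P3→Y gives 7>2]
(C,Q,W): not NE [P3→Y gives 7>0]
(D,P,X): not NE [P1→B gives 4>1; P3→W gives 8>7]
(D,P,Y): not NE [P1→C gives 9>5]
(D,P,Z): not NE [P3→W gives 8>5]
(D,P,W): NE
(D,Q,X): not NE [P3→Z gives 8>4]
(D,Q,Y): not NE [P1→A gives 7>5; P2→P gives 9>8; P3→Z gives 8>4]
(D,Q,Z): NE
(D,Q,W): not NE [P1→C gives 9>7; P2→P gives 7>5; P3→Z gives 8>6]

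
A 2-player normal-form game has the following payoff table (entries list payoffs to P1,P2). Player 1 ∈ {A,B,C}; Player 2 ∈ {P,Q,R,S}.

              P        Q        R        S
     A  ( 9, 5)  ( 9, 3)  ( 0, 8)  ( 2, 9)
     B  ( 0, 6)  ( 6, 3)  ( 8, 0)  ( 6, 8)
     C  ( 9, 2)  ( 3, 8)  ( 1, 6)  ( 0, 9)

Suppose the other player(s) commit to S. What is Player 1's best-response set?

P1 best: {B}

u_1(A vs S) = 2
u_1(B vs S) = 6
u_1(C vs S) = 0
max payoff 6 at {B}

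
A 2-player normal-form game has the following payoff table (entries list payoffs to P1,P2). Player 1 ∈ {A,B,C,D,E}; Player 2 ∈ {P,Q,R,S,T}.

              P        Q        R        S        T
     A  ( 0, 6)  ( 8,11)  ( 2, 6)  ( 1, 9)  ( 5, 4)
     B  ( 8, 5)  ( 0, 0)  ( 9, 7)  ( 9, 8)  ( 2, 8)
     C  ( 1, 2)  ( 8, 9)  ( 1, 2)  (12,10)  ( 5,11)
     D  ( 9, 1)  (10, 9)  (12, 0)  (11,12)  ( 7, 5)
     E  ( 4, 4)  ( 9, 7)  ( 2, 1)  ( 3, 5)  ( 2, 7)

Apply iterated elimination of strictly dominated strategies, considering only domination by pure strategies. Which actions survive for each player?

P1 drop A (D beats it: P:9>0 Q:10>8 R:12>2 S:11>1 T:7>5)
P1 drop B (D beats it: P:9>8 Q:10>0 R:12>9 S:11>9 T:7>2)
P1 drop E (D beats it: P:9>4 Q:10>9 R:12>2 S:11>3 T:7>2)
P2 drop P (Q beats it: C:9>2 D:9>1)
P2 drop Q (S beats it: C:10>9 D:12>9)
P2 drop R (S beats it: C:10>2 D:12>0)
P1→{C,D} P2→{S,T}

Survivors P1:{C,D} P2:{S,T}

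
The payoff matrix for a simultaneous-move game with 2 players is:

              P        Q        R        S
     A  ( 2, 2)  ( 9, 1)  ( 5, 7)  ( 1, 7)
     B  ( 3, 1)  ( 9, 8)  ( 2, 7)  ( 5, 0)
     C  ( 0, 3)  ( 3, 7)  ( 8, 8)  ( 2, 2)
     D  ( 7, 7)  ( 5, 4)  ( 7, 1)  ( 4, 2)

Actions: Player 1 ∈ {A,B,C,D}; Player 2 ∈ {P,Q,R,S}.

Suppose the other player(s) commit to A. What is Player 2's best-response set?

argmax u_2 = {R,S}

u_2(P vs A) = 2
u_2(Q vs A) = 1
u_2(R vs A) = 7
u_2(S vs A) = 7
max payoff 7 at {R,S}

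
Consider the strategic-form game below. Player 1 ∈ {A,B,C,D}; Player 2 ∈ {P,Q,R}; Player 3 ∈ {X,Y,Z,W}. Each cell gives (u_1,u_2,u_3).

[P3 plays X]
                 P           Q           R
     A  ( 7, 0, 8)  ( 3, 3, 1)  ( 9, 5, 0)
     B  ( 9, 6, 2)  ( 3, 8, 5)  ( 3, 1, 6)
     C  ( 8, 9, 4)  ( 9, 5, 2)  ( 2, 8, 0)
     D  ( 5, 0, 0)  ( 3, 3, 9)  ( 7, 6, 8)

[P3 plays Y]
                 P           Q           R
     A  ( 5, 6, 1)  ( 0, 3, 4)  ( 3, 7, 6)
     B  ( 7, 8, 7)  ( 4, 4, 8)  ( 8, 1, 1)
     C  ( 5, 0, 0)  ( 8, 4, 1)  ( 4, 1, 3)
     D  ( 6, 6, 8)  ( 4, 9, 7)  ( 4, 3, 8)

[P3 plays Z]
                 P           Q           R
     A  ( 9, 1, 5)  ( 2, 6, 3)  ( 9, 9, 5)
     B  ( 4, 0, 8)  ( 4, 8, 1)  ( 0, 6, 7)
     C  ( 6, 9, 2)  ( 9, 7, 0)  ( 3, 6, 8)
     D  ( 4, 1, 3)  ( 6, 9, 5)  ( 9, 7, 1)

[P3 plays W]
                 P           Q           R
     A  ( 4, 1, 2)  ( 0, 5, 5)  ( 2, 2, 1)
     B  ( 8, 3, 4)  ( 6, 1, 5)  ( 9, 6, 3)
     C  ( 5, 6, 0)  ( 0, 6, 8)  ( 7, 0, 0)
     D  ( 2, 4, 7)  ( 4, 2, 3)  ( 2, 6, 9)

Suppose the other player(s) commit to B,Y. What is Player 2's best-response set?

u_2(P vs B,Y) = 8
u_2(Q vs B,Y) = 4
u_2(R vs B,Y) = 1
max payoff 8 at {P}

argmax u_2 = {P}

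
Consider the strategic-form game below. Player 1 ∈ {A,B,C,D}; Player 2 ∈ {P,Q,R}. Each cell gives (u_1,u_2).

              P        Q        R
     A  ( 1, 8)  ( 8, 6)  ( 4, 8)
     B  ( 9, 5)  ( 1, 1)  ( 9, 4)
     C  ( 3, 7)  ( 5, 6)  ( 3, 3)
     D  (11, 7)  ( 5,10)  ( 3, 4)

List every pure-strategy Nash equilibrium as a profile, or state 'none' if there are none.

No pure NE.

(A,P): not NE [P1→D gives 11>1]
(A,Q): not NE [P2→R gives 8>6]
(A,R): not NE [P1→B gives 9>4]
(B,P): not NE [P1→D gives 11>9]
(B,Q): not NE [P1→A gives 8>1; P2→P gives 5>1]
(B,R): not NE [P2→P gives 5>4]
(C,P): not NE [P1→D gives 11>3]
(C,Q): not NE [P1→A gives 8>5; P2→P gives 7>6]
(C,R): not NE [P1→B gives 9>3; P2→P gives 7>3]
(D,P): not NE [P2→Q gives 10>7]
(D,Q): not NE [P1→A gives 8>5]
(D,R): not NE [P1→B gives 9>3; P2→Q gives 10>4]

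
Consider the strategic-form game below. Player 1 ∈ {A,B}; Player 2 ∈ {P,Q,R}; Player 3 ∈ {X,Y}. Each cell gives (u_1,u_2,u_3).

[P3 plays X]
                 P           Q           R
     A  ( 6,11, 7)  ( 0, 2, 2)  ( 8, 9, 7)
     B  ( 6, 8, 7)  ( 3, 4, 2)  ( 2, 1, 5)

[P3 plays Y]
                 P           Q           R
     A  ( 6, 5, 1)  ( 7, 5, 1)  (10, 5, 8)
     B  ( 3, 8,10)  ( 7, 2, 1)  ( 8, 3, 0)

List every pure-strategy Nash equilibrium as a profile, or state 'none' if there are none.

PSNE = {(A,P,X), (A,R,Y)}

(A,P,X): NE
(A,P,Y): not NE [P3→X gives 7>1]
(A,Q,X): not NE [P1→B gives 3>0; P2→P gives 11>2]
(A,Q,Y): not NE [P3→X gives 2>1]
(A,R,X): not NE [P2→P gives 11>9; P3→Y gives 8>7]
(A,R,Y): NE
(B,P,X): not NE [P3→Y gives 10>7]
(B,P,Y): not NE [P1→A gives 6>3]
(B,Q,X): not NE [P2→P gives 8>4]
(B,Q,Y): not NE [P2→P gives 8>2; P3→X gives 2>1]
(B,R,X): not NE [P1→A gives 8>2; P2→P gives 8>1]
(B,R,Y): not NE [P1→A gives 10>8; P2→P gives 8>3; P3→X gives 5>0]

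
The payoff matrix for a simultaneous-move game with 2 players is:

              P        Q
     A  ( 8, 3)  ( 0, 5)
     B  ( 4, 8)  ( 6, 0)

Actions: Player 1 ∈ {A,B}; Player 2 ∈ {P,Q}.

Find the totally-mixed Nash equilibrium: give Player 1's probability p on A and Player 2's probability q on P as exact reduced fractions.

P1 indiff ⇒ q·8+(1-q)·0 = q·4+(1-q)·6 ⇒ q(4) = (1-q)(6) ⇒ q = 3/5
P2 indiff ⇒ p·3+(1-p)·8 = p·5+(1-p)·0 ⇒ p(-2) = (1-p)(-8) ⇒ p = 4/5

P1 mixes 4/5 on A; P2 mixes 3/5 on P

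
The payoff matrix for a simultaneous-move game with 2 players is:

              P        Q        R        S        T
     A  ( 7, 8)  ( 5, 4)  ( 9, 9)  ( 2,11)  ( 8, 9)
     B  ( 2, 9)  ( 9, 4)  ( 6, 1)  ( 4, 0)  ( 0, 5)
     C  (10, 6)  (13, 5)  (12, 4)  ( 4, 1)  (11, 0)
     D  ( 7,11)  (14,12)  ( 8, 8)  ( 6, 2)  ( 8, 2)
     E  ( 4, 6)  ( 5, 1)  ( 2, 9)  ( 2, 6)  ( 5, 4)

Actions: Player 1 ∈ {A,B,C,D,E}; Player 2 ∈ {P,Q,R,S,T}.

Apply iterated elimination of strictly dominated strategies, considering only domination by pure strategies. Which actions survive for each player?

P1 drop A (C beats it: P:10>7 Q:13>5 R:12>9 S:4>2 T:11>8)
P1 drop B (D beats it: P:7>2 Q:14>9 R:8>6 S:6>4 T:8>0)
P1 drop E (C beats it: P:10>4 Q:13>5 R:12>2 S:4>2 T:11>5)
P2 drop R (P beats it: C:6>4 D:11>8)
P2 drop S (P beats it: C:6>1 D:11>2)
P2 drop T (P beats it: C:6>0 D:11>2)
P1→{C,D} P2→{P,Q}

IESDS → P1:{C,D} P2:{P,Q}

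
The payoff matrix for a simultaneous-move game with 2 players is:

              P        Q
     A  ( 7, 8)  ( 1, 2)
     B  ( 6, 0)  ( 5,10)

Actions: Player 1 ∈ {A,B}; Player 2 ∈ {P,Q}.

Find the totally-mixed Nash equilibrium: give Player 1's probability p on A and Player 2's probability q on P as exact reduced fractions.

P1 mixes 5/8 on A; P2 mixes 4/5 on P

P1 indiff ⇒ q·7+(1-q)·1 = q·6+(1-q)·5 ⇒ q(1) = (1-q)(4) ⇒ q = 4/5
P2 indiff ⇒ p·8+(1-p)·0 = p·2+(1-p)·10 ⇒ p(6) = (1-p)(10) ⇒ p = 5/8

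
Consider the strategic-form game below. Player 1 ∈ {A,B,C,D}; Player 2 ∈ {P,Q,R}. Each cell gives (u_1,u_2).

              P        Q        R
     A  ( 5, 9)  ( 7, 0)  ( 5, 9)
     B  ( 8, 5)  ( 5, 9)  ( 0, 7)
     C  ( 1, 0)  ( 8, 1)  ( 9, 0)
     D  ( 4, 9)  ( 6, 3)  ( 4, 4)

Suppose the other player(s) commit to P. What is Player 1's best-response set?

u_1(A vs P) = 5
u_1(B vs P) = 8
u_1(C vs P) = 1
u_1(D vs P) = 4
max payoff 8 at {B}

argmax u_1 = {B}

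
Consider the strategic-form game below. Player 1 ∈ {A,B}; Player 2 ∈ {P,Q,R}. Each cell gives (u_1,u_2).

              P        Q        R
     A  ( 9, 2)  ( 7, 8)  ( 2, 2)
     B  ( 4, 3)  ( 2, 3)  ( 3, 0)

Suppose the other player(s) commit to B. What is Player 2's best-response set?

u_2(P vs B) = 3
u_2(Q vs B) = 3
u_2(R vs B) = 0
max payoff 3 at {P,Q}

BR_2 = {P,Q}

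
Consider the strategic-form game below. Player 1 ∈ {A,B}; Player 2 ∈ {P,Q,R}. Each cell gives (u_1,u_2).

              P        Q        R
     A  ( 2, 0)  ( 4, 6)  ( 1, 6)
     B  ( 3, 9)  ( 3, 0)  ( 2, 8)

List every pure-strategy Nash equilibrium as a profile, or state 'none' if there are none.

Nash profiles: (A,Q), (B,P)

(A,P): not NE [P1→B gives 3>2; P2→R gives 6>0]
(A,Q): NE
(A,R): not NE [P1→B gives 2>1]
(B,P): NE
(B,Q): not NE [P1→A gives 4>3; P2→P gives 9>0]
(B,R): not NE [P2→P gives 9>8]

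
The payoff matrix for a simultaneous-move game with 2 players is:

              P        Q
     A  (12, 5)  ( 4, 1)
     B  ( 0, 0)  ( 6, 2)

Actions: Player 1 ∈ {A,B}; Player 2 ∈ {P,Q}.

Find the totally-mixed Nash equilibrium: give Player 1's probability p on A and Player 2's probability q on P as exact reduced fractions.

P1 indiff ⇒ q·12+(1-q)·4 = q·0+(1-q)·6 ⇒ q(12) = (1-q)(2) ⇒ q = 1/7
P2 indiff ⇒ p·5+(1-p)·0 = p·1+(1-p)·2 ⇒ p(4) = (1-p)(2) ⇒ p = 1/3

P1 mixes 1/3 on A; P2 mixes 1/7 on P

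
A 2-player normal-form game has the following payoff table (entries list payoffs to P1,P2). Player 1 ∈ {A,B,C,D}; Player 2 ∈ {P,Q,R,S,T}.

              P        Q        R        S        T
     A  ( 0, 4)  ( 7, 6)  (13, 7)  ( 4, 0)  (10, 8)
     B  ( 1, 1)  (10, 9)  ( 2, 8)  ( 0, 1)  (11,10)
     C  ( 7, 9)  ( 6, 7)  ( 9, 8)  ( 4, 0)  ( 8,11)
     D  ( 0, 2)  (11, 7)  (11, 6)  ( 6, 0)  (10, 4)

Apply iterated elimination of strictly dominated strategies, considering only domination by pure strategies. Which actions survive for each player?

IESDS → P1:{A,B,D} P2:{Q,R,T}

P2 drop P (T beats it: A:8>4 B:10>1 C:11>9 D:4>2)
P1 drop C (D beats it: Q:11>6 R:11>9 S:6>4 T:10>8)
P2 drop S (Q beats it: A:6>0 B:9>1 D:7>0)
P1→{A,B,D} P2→{Q,R,T}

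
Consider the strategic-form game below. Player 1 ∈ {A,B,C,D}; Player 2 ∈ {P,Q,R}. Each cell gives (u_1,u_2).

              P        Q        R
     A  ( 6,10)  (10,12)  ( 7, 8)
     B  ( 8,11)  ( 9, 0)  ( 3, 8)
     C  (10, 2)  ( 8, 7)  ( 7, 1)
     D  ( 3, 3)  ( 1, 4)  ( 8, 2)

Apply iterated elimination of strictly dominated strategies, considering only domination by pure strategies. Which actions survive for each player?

IESDS → P1:{A,B,C} P2:{P,Q}

P2 drop R (P beats it: A:10>8 B:11>8 C:2>1 D:3>2)
P1 drop D (A beats it: P:6>3 Q:10>1)
P1→{A,B,C} P2→{P,Q}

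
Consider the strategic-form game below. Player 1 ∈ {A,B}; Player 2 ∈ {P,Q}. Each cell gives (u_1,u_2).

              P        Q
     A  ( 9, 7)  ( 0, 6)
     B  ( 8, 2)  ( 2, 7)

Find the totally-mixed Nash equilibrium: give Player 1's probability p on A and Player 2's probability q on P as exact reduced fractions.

P1 indiff ⇒ q·9+(1-q)·0 = q·8+(1-q)·2 ⇒ q(1) = (1-q)(2) ⇒ q = 2/3
P2 indiff ⇒ p·7+(1-p)·2 = p·6+(1-p)·7 ⇒ p(1) = (1-p)(5) ⇒ p = 5/6

P1 mixes 5/6 on A; P2 mixes 2/3 on P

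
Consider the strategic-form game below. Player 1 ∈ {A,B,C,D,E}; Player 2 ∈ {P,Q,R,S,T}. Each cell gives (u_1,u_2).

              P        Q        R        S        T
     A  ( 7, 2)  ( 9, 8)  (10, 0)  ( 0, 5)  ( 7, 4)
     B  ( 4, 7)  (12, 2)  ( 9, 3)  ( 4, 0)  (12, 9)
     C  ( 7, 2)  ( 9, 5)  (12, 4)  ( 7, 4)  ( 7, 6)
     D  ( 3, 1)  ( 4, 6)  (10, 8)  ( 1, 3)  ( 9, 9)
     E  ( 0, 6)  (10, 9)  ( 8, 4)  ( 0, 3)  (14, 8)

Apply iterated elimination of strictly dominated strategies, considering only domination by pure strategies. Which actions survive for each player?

Survivors P1:{B,E} P2:{Q,T}

P2 drop P (T beats it: A:4>2 B:9>7 C:6>2 D:9>1 E:8>6)
P2 drop R (T beats it: A:4>0 B:9>3 C:6>4 D:9>8 E:8>4)
P1 drop A (B beats it: Q:12>9 S:4>0 T:12>7)
P1 drop D (B beats it: Q:12>4 S:4>1 T:12>9)
P2 drop S (Q beats it: B:2>0 C:5>4 E:9>3)
P1 drop C (B beats it: Q:12>9 T:12>7)
P1→{B,E} P2→{Q,T}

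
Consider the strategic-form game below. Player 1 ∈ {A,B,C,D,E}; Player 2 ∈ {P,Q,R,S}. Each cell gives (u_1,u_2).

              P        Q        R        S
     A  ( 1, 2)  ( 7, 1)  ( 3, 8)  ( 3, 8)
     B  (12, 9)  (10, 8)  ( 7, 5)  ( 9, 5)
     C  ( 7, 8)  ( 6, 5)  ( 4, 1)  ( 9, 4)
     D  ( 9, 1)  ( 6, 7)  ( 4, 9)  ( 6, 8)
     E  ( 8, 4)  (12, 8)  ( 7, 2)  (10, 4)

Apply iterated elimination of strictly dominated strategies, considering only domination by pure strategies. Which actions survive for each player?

IESDS → P1:{B,E} P2:{P,Q}

P1 drop A (B beats it: P:12>1 Q:10>7 R:7>3 S:9>3)
P1 drop C (E beats it: P:8>7 Q:12>6 R:7>4 S:10>9)
P1 drop D (B beats it: P:12>9 Q:10>6 R:7>4 S:9>6)
P2 drop R (P beats it: B:9>5 E:4>2)
P2 drop S (Q beats it: B:8>5 E:8>4)
P1→{B,E} P2→{P,Q}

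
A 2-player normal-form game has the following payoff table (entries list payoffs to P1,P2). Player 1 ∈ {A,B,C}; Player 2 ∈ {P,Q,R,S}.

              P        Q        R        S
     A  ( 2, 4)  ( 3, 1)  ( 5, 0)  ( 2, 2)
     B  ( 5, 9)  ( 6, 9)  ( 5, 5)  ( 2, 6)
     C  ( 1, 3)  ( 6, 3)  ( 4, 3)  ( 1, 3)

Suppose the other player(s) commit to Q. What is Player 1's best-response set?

P1 best: {B,C}

u_1(A vs Q) = 3
u_1(B vs Q) = 6
u_1(C vs Q) = 6
max payoff 6 at {B,C}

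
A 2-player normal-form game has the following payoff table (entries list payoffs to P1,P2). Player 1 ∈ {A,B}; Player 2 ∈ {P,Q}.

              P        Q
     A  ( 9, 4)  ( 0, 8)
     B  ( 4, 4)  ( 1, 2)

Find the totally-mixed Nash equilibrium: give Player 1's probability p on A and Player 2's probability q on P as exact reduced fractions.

P1 indiff ⇒ q·9+(1-q)·0 = q·4+(1-q)·1 ⇒ q(5) = (1-q)(1) ⇒ q = 1/6
P2 indiff ⇒ p·4+(1-p)·4 = p·8+(1-p)·2 ⇒ p(-4) = (1-p)(-2) ⇒ p = 1/3

(p,q) = (1/3, 1/6)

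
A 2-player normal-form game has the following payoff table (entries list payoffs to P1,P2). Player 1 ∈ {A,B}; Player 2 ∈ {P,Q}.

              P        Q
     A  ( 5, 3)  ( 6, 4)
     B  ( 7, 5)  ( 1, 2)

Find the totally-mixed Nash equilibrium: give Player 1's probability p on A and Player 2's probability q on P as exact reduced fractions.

(p,q) = (3/4, 5/7)

P1 indiff ⇒ q·5+(1-q)·6 = q·7+(1-q)·1 ⇒ q(-2) = (1-q)(-5) ⇒ q = 5/7
P2 indiff ⇒ p·3+(1-p)·5 = p·4+(1-p)·2 ⇒ p(-1) = (1-p)(-3) ⇒ p = 3/4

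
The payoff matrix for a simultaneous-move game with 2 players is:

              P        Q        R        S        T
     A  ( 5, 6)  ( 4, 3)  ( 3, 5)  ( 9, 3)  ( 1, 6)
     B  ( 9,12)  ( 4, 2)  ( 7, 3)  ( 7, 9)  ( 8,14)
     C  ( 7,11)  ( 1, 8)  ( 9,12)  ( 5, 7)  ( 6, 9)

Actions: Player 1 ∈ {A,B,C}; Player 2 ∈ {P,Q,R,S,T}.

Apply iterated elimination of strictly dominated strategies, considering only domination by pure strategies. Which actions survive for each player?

P2 drop Q (P beats it: A:6>3 B:12>2 C:11>8)
P2 drop S (P beats it: A:6>3 B:12>9 C:11>7)
P1 drop A (B beats it: P:9>5 R:7>3 T:8>1)
P1→{B,C} P2→{P,R,T}

Survivors P1:{B,C} P2:{P,R,T}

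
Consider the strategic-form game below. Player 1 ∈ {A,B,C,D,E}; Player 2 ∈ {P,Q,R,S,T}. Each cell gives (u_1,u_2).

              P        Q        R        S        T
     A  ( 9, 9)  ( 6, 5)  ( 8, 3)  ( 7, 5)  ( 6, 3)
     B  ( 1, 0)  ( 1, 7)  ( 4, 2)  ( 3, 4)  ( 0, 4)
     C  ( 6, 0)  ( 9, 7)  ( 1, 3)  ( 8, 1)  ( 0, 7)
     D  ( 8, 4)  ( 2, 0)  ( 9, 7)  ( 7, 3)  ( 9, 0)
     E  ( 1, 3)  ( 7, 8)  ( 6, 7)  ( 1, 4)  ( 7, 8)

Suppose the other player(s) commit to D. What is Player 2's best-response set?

BR_2 = {R}

u_2(P vs D) = 4
u_2(Q vs D) = 0
u_2(R vs D) = 7
u_2(S vs D) = 3
u_2(T vs D) = 0
max payoff 7 at {R}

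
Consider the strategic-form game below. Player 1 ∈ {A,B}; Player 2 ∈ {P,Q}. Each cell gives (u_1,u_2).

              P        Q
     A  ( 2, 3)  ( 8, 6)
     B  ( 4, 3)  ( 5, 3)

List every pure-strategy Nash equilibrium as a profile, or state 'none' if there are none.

(A,P): not NE [P1→B gives 4>2; P2→Q gives 6>3]
(A,Q): NE
(B,P): NE
(B,Q): not NE [P1→A gives 8>5]

NE set: (A,Q), (B,P)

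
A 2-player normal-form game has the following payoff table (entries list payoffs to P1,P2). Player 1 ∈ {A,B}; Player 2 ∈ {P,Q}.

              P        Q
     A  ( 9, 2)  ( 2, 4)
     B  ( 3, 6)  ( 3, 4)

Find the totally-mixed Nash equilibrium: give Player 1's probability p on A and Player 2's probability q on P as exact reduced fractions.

P1 mixes 1/2 on A; P2 mixes 1/7 on P

P1 indiff ⇒ q·9+(1-q)·2 = q·3+(1-q)·3 ⇒ q(6) = (1-q)(1) ⇒ q = 1/7
P2 indiff ⇒ p·2+(1-p)·6 = p·4+(1-p)·4 ⇒ p(-2) = (1-p)(-2) ⇒ p = 1/2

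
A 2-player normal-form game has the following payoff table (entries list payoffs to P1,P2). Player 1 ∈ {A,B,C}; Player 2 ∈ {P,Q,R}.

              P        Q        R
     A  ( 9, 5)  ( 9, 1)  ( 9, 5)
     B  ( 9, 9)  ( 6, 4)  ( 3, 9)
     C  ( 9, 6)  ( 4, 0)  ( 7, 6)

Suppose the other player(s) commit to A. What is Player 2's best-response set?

u_2(P vs A) = 5
u_2(Q vs A) = 1
u_2(R vs A) = 5
max payoff 5 at {P,R}

BR_2 = {P,R}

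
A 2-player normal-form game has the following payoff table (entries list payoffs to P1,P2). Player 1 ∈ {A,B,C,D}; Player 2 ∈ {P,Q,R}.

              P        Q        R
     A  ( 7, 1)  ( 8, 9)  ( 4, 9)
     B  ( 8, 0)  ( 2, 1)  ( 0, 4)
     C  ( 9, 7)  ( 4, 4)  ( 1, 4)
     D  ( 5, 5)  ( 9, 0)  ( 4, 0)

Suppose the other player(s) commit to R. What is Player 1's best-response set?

u_1(A vs R) = 4
u_1(B vs R) = 0
u_1(C vs R) = 1
u_1(D vs R) = 4
max payoff 4 at {A,D}

argmax u_1 = {A,D}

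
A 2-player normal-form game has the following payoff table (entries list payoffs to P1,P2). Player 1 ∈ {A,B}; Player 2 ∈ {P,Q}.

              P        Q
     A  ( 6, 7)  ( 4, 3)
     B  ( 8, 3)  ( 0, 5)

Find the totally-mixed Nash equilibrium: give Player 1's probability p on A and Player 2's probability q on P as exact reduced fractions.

(p,q) = (1/3, 2/3)

P1 indiff ⇒ q·6+(1-q)·4 = q·8+(1-q)·0 ⇒ q(-2) = (1-q)(-4) ⇒ q = 2/3
P2 indiff ⇒ p·7+(1-p)·3 = p·3+(1-p)·5 ⇒ p(4) = (1-p)(2) ⇒ p = 1/3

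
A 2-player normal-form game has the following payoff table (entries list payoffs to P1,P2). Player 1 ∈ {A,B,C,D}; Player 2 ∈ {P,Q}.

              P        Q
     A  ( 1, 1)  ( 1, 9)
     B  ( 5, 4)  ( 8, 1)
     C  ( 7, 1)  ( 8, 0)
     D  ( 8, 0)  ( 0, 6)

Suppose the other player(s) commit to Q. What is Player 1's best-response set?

BR_1 = {B,C}

u_1(A vs Q) = 1
u_1(B vs Q) = 8
u_1(C vs Q) = 8
u_1(D vs Q) = 0
max payoff 8 at {B,C}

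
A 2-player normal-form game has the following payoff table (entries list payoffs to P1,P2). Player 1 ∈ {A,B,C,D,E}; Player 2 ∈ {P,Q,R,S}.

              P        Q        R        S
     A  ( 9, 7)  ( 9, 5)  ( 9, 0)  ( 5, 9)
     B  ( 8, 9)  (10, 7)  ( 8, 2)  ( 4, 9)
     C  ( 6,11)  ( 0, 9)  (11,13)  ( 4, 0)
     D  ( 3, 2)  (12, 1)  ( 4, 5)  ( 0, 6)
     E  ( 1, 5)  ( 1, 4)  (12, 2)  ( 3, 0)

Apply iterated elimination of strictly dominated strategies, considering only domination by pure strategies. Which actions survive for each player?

Remaining: P1:{A,C,E} P2:{P,R,S}

P2 drop Q (P beats it: A:7>5 B:9>7 C:11>9 D:2>1 E:5>4)
P1 drop B (A beats it: P:9>8 R:9>8 S:5>4)
P1 drop D (A beats it: P:9>3 R:9>4 S:5>0)
P1→{A,C,E} P2→{P,R,S}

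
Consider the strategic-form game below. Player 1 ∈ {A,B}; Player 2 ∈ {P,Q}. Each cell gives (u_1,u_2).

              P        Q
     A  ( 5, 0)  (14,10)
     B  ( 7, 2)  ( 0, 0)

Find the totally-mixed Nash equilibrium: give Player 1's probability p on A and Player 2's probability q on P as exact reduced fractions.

P1 indiff ⇒ q·5+(1-q)·14 = q·7+(1-q)·0 ⇒ q(-2) = (1-q)(-14) ⇒ q = 7/8
P2 indiff ⇒ p·0+(1-p)·2 = p·10+(1-p)·0 ⇒ p(-10) = (1-p)(-2) ⇒ p = 1/6

(p,q) = (1/6, 7/8)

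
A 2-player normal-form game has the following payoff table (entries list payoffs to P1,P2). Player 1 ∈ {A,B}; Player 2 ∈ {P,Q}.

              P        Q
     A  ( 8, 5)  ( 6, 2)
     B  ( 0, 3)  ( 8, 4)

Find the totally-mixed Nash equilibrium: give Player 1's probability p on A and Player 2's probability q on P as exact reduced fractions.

P1 indiff ⇒ q·8+(1-q)·6 = q·0+(1-q)·8 ⇒ q(8) = (1-q)(2) ⇒ q = 1/5
P2 indiff ⇒ p·5+(1-p)·3 = p·2+(1-p)·4 ⇒ p(3) = (1-p)(1) ⇒ p = 1/4

P1 mixes 1/4 on A; P2 mixes 1/5 on P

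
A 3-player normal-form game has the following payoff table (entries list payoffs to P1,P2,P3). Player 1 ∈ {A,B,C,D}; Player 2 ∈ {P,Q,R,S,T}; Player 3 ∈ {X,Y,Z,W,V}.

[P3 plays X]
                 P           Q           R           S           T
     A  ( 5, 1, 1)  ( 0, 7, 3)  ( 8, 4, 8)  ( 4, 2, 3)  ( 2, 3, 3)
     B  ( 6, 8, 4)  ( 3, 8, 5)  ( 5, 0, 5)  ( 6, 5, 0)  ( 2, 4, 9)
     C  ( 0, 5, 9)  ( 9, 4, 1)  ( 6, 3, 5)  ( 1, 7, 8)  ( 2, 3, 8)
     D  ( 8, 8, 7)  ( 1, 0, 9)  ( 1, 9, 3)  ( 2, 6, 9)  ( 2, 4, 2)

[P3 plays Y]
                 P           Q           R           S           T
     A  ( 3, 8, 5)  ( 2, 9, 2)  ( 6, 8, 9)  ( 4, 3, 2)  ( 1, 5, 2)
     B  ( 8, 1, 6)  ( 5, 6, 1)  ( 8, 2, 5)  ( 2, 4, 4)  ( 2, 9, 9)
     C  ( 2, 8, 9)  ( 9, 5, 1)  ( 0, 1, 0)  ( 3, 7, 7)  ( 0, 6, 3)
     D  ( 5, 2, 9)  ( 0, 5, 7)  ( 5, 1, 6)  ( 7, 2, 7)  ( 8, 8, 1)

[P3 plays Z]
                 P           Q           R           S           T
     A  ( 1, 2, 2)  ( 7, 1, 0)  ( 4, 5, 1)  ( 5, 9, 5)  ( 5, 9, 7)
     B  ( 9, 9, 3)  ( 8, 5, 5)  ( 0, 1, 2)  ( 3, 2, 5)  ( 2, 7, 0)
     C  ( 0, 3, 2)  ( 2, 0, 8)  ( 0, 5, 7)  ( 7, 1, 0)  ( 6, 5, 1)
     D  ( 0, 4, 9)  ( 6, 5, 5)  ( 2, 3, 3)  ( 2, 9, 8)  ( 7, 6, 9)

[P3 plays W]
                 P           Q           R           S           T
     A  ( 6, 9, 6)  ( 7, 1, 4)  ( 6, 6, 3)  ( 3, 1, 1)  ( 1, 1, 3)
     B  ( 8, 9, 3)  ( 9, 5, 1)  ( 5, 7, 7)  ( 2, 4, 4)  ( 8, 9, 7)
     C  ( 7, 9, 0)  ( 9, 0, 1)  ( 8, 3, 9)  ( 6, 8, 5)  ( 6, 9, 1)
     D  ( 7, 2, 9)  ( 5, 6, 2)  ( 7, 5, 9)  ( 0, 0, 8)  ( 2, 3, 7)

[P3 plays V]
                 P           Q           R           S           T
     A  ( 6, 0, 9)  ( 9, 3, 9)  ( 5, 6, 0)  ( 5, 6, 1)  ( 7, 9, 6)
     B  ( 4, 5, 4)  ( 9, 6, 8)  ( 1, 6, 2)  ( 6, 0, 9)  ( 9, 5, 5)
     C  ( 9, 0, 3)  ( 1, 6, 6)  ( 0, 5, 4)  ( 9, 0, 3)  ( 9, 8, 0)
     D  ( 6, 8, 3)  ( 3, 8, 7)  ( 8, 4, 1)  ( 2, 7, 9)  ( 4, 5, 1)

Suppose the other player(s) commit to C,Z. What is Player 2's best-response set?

u_2(P vs C,Z) = 3
u_2(Q vs C,Z) = 0
u_2(R vs C,Z) = 5
u_2(S vs C,Z) = 1
u_2(T vs C,Z) = 5
max payoff 5 at {R,T}

P2 best: {R,T}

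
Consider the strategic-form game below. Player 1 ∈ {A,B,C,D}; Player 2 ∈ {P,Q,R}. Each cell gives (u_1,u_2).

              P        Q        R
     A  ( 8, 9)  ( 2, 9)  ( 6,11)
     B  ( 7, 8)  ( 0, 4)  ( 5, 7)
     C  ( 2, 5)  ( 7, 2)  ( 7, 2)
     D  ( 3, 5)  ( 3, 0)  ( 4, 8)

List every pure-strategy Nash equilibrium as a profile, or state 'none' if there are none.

Equilibria: none

(A,P): not NE [P2→R gives 11>9]
(A,Q): not NE [P1→C gives 7>2; P2→R gives 11>9]
(A,R): not NE [P1→C gives 7>6]
(B,P): not NE [P1→A gives 8>7]
(B,Q): not NE [P1→C gives 7>0; P2→P gives 8>4]
(B,R): not NE [P1→C gives 7>5; P2→P gives 8>7]
(C,P): not NE [P1→A gives 8>2]
(C,Q): not NE [P2→P gives 5>2]
(C,R): not NE [P2→P gives 5>2]
(D,P): not NE [P1→A gives 8>3; P2→R gives 8>5]
(D,Q): not NE [P1→C gives 7>3; P2→R gives 8>0]
(D,R): not NE [P1→C gives 7>4]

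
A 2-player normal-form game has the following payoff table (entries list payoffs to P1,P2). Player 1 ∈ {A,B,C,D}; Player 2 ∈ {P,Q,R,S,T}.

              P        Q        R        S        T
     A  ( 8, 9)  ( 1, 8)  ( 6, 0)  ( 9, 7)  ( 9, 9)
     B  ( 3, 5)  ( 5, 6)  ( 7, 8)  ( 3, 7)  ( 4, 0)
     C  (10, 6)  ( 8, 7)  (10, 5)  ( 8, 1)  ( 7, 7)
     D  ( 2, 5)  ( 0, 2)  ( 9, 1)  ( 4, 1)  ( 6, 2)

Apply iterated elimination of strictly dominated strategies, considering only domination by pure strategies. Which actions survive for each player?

P1 drop B (C beats it: P:10>3 Q:8>5 R:10>7 S:8>3 T:7>4)
P1 drop D (C beats it: P:10>2 Q:8>0 R:10>9 S:8>4 T:7>6)
P2 drop R (P beats it: A:9>0 C:6>5)
P2 drop S (P beats it: A:9>7 C:6>1)
P1→{A,C} P2→{P,Q,T}

Survivors P1:{A,C} P2:{P,Q,T}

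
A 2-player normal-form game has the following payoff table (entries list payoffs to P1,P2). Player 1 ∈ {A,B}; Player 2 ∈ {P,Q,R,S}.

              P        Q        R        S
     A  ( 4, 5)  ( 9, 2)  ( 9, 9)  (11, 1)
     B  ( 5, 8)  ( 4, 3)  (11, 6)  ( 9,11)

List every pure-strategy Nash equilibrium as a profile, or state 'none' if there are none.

(A,P): not NE [P1→B gives 5>4; P2→R gives 9>5]
(A,Q): not NE [P2→R gives 9>2]
(A,R): not NE [P1→B gives 11>9]
(A,S): not NE [P2→R gives 9>1]
(B,P): not NE [P2→S gives 11>8]
(B,Q): not NE [P1→A gives 9>4; P2→S gives 11>3]
(B,R): not NE [P2→S gives 11>6]
(B,S): not NE [P1→A gives 11>9]

No pure NE.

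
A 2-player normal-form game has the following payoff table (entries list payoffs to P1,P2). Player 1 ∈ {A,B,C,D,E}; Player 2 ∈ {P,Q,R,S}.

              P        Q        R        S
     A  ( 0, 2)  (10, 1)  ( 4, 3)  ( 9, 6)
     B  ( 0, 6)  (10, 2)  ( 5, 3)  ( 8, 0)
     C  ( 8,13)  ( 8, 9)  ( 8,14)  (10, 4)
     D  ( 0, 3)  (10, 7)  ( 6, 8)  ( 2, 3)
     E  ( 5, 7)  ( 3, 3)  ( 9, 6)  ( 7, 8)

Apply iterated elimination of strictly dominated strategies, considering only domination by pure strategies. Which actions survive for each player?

P2 drop Q (R beats it: A:3>1 B:3>2 C:14>9 D:8>7 E:6>3)
P1 drop A (C beats it: P:8>0 R:8>4 S:10>9)
P1 drop B (C beats it: P:8>0 R:8>5 S:10>8)
P1 drop D (C beats it: P:8>0 R:8>6 S:10>2)
P1→{C,E} P2→{P,R,S}

IESDS → P1:{C,E} P2:{P,R,S}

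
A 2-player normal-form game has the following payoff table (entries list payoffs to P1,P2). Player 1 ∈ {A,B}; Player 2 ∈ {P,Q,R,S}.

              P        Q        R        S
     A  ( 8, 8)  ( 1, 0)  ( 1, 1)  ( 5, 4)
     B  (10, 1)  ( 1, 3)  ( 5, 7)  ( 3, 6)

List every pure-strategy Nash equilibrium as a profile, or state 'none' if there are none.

(A,P): not NE [P1→B gives 10>8]
(A,Q): not NE [P2→P gives 8>0]
(A,R): not NE [P1→B gives 5>1; P2→P gives 8>1]
(A,S): not NE [P2→P gives 8>4]
(B,P): not NE [P2→R gives 7>1]
(B,Q): not NE [P2→R gives 7>3]
(B,R): NE
(B,S): not NE [P1→A gives 5>3; P2→R gives 7>6]

NE set: (B,R)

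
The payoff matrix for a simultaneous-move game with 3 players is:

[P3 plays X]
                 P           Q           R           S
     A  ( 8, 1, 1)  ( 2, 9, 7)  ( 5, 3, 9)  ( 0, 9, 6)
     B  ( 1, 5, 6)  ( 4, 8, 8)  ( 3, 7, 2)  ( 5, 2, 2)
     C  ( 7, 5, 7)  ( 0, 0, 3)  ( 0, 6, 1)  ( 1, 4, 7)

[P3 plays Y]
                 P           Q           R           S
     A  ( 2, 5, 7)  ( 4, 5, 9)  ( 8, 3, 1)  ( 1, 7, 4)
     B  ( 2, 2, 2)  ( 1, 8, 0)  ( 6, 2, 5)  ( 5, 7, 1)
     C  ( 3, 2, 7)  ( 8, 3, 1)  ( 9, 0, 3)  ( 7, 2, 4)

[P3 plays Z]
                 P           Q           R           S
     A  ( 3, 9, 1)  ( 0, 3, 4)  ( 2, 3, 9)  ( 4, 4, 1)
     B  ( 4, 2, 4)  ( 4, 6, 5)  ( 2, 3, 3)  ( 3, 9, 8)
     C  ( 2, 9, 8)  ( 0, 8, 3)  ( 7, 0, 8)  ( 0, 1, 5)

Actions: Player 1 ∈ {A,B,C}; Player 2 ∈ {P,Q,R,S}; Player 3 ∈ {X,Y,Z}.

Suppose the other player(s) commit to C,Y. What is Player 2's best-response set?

u_2(P vs C,Y) = 2
u_2(Q vs C,Y) = 3
u_2(R vs C,Y) = 0
u_2(S vs C,Y) = 2
max payoff 3 at {Q}

P2 best: {Q}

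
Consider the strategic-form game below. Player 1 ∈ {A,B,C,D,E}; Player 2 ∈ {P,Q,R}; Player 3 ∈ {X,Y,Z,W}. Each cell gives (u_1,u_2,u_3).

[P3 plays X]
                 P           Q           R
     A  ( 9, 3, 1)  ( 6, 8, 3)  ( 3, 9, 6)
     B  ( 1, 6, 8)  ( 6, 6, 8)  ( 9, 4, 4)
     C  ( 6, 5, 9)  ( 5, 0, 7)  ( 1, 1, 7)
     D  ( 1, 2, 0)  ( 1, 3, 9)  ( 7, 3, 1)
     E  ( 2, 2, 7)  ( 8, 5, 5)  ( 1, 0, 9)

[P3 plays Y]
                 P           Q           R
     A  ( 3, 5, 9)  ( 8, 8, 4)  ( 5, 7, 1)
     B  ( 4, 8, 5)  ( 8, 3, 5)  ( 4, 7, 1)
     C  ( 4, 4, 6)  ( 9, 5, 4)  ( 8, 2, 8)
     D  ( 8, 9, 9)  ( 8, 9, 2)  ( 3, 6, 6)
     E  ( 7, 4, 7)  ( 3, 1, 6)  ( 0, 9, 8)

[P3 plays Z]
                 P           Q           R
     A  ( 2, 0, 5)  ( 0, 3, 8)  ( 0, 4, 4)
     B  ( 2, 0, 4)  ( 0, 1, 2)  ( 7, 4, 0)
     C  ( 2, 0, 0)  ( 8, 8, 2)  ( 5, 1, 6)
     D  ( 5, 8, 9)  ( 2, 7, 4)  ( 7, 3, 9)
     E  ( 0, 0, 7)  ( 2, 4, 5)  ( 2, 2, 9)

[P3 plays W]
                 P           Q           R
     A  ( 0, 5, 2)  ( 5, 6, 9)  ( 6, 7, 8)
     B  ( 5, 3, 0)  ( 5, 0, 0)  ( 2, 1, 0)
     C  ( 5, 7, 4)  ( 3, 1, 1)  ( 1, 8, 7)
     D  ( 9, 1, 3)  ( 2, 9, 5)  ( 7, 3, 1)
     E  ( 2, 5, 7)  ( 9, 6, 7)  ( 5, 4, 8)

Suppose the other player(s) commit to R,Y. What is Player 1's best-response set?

u_1(A vs R,Y) = 5
u_1(B vs R,Y) = 4
u_1(C vs R,Y) = 8
u_1(D vs R,Y) = 3
u_1(E vs R,Y) = 0
max payoff 8 at {C}

BR_1 = {C}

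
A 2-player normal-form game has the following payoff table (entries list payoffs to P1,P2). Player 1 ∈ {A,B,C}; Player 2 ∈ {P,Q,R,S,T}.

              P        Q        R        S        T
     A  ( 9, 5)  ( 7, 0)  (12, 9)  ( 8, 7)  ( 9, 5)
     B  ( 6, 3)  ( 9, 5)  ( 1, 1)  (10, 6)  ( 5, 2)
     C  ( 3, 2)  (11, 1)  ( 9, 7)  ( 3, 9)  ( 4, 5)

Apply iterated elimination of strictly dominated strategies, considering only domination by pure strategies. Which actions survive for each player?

P2 drop P (S beats it: A:7>5 B:6>3 C:9>2)
P2 drop Q (S beats it: A:7>0 B:6>5 C:9>1)
P1 drop C (A beats it: R:12>9 S:8>3 T:9>4)
P2 drop T (S beats it: A:7>5 B:6>2)
P1→{A,B} P2→{R,S}

Survivors P1:{A,B} P2:{R,S}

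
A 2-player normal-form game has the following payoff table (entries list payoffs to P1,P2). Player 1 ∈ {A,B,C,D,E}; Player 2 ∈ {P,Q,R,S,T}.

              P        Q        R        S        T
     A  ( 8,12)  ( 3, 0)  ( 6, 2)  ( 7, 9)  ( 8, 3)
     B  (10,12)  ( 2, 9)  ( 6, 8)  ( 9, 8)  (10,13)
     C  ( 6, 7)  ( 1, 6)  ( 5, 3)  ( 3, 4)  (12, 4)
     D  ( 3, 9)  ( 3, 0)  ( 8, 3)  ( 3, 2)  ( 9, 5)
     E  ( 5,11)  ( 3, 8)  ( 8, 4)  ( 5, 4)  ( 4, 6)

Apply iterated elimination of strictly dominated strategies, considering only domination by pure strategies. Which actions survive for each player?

Remaining: P1:{B,C} P2:{P,T}

P2 drop Q (P beats it: A:12>0 B:12>9 C:7>6 D:9>0 E:11>8)
P2 drop R (P beats it: A:12>2 B:12>8 C:7>3 D:9>3 E:11>4)
P1 drop A (B beats it: P:10>8 S:9>7 T:10>8)
P1 drop D (B beats it: P:10>3 S:9>3 T:10>9)
P1 drop E (B beats it: P:10>5 S:9>5 T:10>4)
P2 drop S (P beats it: B:12>8 C:7>4)
P1→{B,C} P2→{P,T}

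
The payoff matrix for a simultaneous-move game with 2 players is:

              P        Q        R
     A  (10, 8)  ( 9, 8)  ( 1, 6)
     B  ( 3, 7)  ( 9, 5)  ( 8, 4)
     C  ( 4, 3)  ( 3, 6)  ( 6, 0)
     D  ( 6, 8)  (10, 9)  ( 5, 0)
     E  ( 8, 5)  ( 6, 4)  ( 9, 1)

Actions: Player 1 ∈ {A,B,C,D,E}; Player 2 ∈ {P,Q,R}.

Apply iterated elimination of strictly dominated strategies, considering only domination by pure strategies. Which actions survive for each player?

P1 drop C (E beats it: P:8>4 Q:6>3 R:9>6)
P2 drop R (P beats it: A:8>6 B:7>4 D:8>0 E:5>1)
P1 drop B (D beats it: P:6>3 Q:10>9)
P1 drop E (A beats it: P:10>8 Q:9>6)
P1→{A,D} P2→{P,Q}

Survivors P1:{A,D} P2:{P,Q}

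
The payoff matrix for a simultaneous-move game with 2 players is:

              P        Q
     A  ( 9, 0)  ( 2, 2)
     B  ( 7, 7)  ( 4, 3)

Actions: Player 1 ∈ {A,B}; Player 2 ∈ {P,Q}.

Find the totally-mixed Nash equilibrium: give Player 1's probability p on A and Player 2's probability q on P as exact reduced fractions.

P1 indiff ⇒ q·9+(1-q)·2 = q·7+(1-q)·4 ⇒ q(2) = (1-q)(2) ⇒ q = 1/2
P2 indiff ⇒ p·0+(1-p)·7 = p·2+(1-p)·3 ⇒ p(-2) = (1-p)(-4) ⇒ p = 2/3

p=2/3, q=1/2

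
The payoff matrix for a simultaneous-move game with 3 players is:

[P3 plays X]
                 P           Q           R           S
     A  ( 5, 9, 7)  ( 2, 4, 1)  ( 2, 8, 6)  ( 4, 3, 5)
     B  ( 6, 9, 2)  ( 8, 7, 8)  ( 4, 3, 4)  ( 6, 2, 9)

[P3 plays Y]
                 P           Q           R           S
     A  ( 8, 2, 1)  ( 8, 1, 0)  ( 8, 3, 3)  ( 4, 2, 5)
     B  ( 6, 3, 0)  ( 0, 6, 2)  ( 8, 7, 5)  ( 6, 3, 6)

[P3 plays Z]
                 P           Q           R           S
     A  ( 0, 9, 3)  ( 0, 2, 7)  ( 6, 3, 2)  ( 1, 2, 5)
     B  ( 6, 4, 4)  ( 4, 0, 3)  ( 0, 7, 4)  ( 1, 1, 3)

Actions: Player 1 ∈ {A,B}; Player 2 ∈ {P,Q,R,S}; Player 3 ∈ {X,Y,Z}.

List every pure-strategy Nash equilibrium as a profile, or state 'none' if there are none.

(A,P,X): not NE [P1→B gives 6>5]
(A,P,Y): not NE [P2→R gives 3>2; P3→X gives 7>1]
(A,P,Z): not NE [P1→B gives 6>0; P3→X gives 7>3]
(A,Q,X): not NE [P1→B gives 8>2; P2→P gives 9>4; P3→Z gives 7>1]
(A,Q,Y): not NE [P2→R gives 3>1; P3→Z gives 7>0]
(A,Q,Z): not NE [P1→B gives 4>0; P2→P gives 9>2]
(A,R,X): not NE [P1→B gives 4>2; P2→P gives 9>8]
(A,R,Y): not NE [P3→X gives 6>3]
(A,R,Z): not NE [P2→P gives 9>3; P3→X gives 6>2]
(A,S,X): not NE [P1→B gives 6>4; P2→P gives 9>3]
(A,S,Y): not NE [P1→B gives 6>4; P2→R gives 3>2]
(A,S,Z): not NE [P2→P gives 9>2]
(B,P,X): not NE [P3→Z gives 4>2]
(B,P,Y): not NE [P1→A gives 8>6; P2→R gives 7>3; P3→Z gives 4>0]
(B,P,Z): not NE [P2→R gives 7>4]
(B,Q,X): not NE [P2→P gives 9>7]
(B,Q,Y): not NE [P1→A gives 8>0; P2→R gives 7>6; P3→X gives 8>2]
(B,Q,Z): not NE [P2→R gives 7>0; P3→X gives 8>3]
(B,R,X): not NE [P2→P gives 9>3; P3→Y gives 5>4]
(B,R,Y): NE
(B,R,Z): not NE [P1→A gives 6>0; P3→Y gives 5>4]
(B,S,X): not NE [P2→P gives 9>2]
(B,S,Y): not NE [P2→R gives 7>3; P3→X gives 9>6]
(B,S,Z): not NE [P2→R gives 7>1; P3→X gives 9>3]

NE set: (B,R,Y)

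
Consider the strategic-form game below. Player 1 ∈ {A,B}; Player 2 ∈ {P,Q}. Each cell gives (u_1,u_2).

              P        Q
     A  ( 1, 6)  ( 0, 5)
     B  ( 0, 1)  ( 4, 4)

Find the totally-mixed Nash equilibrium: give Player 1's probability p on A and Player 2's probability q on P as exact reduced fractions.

p=3/4, q=4/5

P1 indiff ⇒ q·1+(1-q)·0 = q·0+(1-q)·4 ⇒ q(1) = (1-q)(4) ⇒ q = 4/5
P2 indiff ⇒ p·6+(1-p)·1 = p·5+(1-p)·4 ⇒ p(1) = (1-p)(3) ⇒ p = 3/4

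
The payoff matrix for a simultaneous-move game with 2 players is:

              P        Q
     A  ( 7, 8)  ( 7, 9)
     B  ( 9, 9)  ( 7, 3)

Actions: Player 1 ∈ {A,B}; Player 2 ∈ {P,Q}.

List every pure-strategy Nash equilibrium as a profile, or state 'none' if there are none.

(A,P): not NE [P1→B gives 9>7; P2→Q gives 9>8]
(A,Q): NE
(B,P): NE
(B,Q): not NE [P2→P gives 9>3]

PSNE = {(A,Q), (B,P)}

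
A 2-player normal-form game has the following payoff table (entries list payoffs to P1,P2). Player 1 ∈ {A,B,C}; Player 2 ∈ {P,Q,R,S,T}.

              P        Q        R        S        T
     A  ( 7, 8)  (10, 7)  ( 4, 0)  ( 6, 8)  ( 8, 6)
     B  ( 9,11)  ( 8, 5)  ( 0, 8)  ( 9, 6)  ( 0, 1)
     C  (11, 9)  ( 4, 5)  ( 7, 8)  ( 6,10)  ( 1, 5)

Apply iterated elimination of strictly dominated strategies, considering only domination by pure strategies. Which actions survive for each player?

P2 drop Q (P beats it: A:8>7 B:11>5 C:9>5)
P2 drop R (P beats it: A:8>0 B:11>8 C:9>8)
P2 drop T (P beats it: A:8>6 B:11>1 C:9>5)
P1 drop A (B beats it: P:9>7 S:9>6)
P1→{B,C} P2→{P,S}

Survivors P1:{B,C} P2:{P,S}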